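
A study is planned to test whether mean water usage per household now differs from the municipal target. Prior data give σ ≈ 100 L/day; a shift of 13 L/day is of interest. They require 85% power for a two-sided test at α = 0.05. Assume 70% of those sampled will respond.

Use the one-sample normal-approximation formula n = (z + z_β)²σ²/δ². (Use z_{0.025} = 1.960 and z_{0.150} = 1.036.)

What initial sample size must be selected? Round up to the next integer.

n = 759

n = (z_{α/2} + z_β)² · σ² / δ²
  = (1.960 + 1.036)² · 100² / 13²
  = 8.9760 · 10000 / 169
  = 531.13
Adjust for 70% response: 531.13 / 0.70 = 758.75.
Round up → n = 759.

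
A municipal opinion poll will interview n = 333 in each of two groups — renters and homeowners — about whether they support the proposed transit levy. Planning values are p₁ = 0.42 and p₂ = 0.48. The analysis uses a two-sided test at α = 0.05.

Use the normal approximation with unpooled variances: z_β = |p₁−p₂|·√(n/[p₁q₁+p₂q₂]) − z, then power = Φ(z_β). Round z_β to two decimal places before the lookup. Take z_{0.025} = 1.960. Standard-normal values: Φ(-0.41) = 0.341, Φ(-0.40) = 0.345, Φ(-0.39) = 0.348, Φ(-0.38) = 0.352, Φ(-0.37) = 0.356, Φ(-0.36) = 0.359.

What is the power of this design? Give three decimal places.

z_β = |p₁−p₂|·√(n/[p₁q₁+p₂q₂]) − z_{α/2}
    = 0.06 · √(333/0.4932) − 1.960
    = 0.06 · 25.9843 − 1.960
    = 1.5591 − 1.960 = -0.4009 → -0.40
Power = Φ(-0.40) = 0.345.

Power ≈ 0.345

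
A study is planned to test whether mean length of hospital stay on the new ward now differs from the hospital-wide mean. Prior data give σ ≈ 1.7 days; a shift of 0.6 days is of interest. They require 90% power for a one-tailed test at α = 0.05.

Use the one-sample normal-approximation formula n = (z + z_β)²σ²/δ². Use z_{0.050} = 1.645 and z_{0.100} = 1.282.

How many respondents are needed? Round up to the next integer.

n = (z_α + z_β)² · σ² / δ²
  = (1.645 + 1.282)² · 1.7² / 0.6²
  = 8.5673 · 2.89 / 0.36
  = 68.78
Round up → n = 69.

n = 69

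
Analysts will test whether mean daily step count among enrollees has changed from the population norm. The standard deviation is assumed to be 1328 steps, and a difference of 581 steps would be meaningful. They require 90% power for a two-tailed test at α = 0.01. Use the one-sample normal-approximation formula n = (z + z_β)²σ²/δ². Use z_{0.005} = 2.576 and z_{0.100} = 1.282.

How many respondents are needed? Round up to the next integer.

n = (z_{α/2} + z_β)² · σ² / δ²
  = (2.576 + 1.282)² · 1328² / 581²
  = 14.8842 · 1763584 / 337561
  = 77.76
Round up → n = 78.

n = 78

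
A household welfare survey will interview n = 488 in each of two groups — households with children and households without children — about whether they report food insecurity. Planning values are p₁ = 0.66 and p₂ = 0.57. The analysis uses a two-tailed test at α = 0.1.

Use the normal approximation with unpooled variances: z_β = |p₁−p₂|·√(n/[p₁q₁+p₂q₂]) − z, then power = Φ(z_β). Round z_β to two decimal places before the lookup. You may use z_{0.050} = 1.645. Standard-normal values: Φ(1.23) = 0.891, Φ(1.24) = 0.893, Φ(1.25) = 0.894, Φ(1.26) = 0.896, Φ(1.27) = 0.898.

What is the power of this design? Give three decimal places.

Power ≈ 0.896

z_β = |p₁−p₂|·√(n/[p₁q₁+p₂q₂]) − z_{α/2}
    = 0.09 · √(488/0.4695) − 1.645
    = 0.09 · 32.2398 − 1.645
    = 2.9016 − 1.645 = 1.2566 → 1.26
Power = Φ(1.26) = 0.896.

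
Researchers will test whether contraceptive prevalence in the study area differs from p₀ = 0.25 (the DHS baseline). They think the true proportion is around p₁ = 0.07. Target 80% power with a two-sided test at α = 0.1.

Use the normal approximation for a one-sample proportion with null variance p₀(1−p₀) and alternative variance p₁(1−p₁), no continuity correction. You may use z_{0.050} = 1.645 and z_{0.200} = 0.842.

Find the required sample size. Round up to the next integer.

n = 27

n = [z_{α/2}·√(p₀q₀) + z_β·√(p₁q₁)]² / (p₁ − p₀)²
  = [1.645·√(0.25·0.75) + 0.842·√(0.07·0.93)]² / (-0.18)²
  = [1.645·0.4330 + 0.842·0.2551]² / 0.0324
  = [0.9271]² / 0.0324
  = 26.53
Round up → n = 27.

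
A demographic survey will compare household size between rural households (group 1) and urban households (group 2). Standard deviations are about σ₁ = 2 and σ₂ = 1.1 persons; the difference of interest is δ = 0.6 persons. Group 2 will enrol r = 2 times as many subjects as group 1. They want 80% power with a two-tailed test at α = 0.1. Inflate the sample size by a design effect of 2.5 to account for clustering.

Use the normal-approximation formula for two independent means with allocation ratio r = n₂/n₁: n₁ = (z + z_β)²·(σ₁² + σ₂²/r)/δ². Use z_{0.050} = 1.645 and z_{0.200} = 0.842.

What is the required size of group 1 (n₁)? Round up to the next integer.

n₁ = (z_{α/2} + z_β)² · (σ₁² + σ₂²/r) / δ²
   = (1.645 + 0.842)² · (2² + 1.1²/2) / 0.6²
   = 6.1852 · (4 + 0.605) / 0.36
   = 6.1852 · 4.605 / 0.36
   = 79.12
Design effect: 2.5 × 79.12 = 197.80.
Round up → n₁ = 198; n₂ = r·n₁ = 2 × 198 = 396.

n₁ = 198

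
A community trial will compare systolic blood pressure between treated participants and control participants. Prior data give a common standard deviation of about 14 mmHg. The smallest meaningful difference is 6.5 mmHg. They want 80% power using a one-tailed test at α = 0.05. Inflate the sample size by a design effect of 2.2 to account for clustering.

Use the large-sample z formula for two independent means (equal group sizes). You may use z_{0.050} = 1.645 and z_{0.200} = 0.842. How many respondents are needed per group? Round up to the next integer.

n = 127 per group

n = (z_α + z_β)² · (σ₁² + σ₂²) / δ²
  = (1.645 + 0.842)² · (2·14² = 392) / 6.5²
  = 6.1852 · 392 / 42.25
  = 57.39
Design effect: 2.2 × 57.39 = 126.25.
Round up → n = 127 per group.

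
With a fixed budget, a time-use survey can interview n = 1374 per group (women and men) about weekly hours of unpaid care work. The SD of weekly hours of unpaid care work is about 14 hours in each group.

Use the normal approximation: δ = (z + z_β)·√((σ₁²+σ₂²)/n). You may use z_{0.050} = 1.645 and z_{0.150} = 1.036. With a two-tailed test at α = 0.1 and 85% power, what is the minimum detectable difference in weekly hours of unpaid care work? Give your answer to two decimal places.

Minimum detectable difference ≈ 1.43 hours

δ = (z_{α/2} + z_β) · √((σ₁²+σ₂²)/n)
  = (1.645 + 1.036) · √(392/1374)
  = 2.681 · √0.2853
  = 2.681 · 0.5341
  = 1.4320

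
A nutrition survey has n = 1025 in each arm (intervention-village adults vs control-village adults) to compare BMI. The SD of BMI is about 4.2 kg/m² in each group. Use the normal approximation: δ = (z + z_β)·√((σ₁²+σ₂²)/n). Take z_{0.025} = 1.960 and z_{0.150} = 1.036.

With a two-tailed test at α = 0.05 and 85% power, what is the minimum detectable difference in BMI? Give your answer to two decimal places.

δ = (z_{α/2} + z_β) · √((σ₁²+σ₂²)/n)
  = (1.960 + 1.036) · √(35.28/1025)
  = 2.996 · √0.03442
  = 2.996 · 0.1855
  = 0.5558

Minimum detectable difference ≈ 0.56 kg/m²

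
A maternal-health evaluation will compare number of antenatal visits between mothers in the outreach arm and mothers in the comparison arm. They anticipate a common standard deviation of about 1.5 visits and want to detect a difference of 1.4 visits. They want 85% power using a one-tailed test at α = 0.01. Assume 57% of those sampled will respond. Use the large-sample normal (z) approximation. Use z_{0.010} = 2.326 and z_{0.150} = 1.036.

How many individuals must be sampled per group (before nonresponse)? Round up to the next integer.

n = (z_α + z_β)² · (σ₁² + σ₂²) / δ²
  = (2.326 + 1.036)² · (2·1.5² = 4.5) / 1.4²
  = 11.3030 · 4.5 / 1.96
  = 25.95
Adjust for 57% response: 25.95 / 0.57 = 45.53.
Round up → n = 46 per group.

n = 46 per group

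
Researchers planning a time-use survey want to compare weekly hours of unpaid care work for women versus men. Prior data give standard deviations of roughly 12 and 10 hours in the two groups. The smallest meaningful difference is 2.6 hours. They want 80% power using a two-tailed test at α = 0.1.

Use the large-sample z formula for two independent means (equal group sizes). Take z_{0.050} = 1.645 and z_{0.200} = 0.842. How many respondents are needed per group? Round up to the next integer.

n = 224 per group

n = (z_{α/2} + z_β)² · (σ₁² + σ₂²) / δ²
  = (1.645 + 0.842)² · (12² + 10² = 244) / 2.6²
  = 6.1852 · 244 / 6.76
  = 223.25
Round up → n = 224 per group.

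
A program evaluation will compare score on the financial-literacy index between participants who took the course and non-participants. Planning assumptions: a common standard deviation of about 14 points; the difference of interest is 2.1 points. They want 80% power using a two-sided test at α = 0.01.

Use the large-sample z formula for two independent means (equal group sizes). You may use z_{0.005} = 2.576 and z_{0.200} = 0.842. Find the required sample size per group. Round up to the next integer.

n = (z_{α/2} + z_β)² · (σ₁² + σ₂²) / δ²
  = (2.576 + 0.842)² · (2·14² = 392) / 2.1²
  = 11.6827 · 392 / 4.41
  = 1038.46
Round up → n = 1039 per group.

n = 1039 per group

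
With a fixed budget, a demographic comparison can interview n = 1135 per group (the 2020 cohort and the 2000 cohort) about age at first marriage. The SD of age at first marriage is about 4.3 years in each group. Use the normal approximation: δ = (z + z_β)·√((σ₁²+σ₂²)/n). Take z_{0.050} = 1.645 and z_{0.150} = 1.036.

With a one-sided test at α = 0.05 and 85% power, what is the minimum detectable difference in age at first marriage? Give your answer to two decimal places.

δ = (z_α + z_β) · √((σ₁²+σ₂²)/n)
  = (1.645 + 1.036) · √(36.98/1135)
  = 2.681 · √0.03258
  = 2.681 · 0.1805
  = 0.4839

Minimum detectable difference ≈ 0.48 years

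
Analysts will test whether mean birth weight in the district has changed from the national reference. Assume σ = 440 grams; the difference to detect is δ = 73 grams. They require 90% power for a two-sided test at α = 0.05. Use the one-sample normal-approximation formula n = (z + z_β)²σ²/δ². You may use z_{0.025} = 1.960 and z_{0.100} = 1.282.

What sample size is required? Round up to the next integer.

n = (z_{α/2} + z_β)² · σ² / δ²
  = (1.960 + 1.282)² · 440² / 73²
  = 10.5106 · 193600 / 5329
  = 381.84
Round up → n = 382.

n = 382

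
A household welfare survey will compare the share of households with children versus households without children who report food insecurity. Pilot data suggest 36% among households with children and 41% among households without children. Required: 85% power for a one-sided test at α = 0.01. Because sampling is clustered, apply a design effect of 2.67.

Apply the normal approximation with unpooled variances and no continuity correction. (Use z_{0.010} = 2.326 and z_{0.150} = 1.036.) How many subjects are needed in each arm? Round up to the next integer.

n = 5702 per group

n = (z_α + z_β)² · [p₁(1−p₁) + p₂(1−p₂)] / (p₁ − p₂)²
  = (2.326 + 1.036)² · (0.36·0.64 + 0.41·0.59) / (-0.05)²
  = (3.362)² · (0.2304 + 0.2419) / 0.0025
  = 11.3030 · 0.4723 / 0.0025
  = 2135.37
Design effect: 2.67 × 2135.37 = 5701.44.
Round up → n = 5702 per group.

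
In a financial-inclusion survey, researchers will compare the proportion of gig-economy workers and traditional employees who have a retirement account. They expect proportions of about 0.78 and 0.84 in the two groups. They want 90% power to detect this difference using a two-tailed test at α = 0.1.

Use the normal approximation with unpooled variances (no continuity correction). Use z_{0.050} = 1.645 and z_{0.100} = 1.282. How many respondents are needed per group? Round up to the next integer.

n = (z_{α/2} + z_β)² · [p₁(1−p₁) + p₂(1−p₂)] / (p₁ − p₂)²
  = (1.645 + 1.282)² · (0.78·0.22 + 0.84·0.16) / (-0.06)²
  = (2.927)² · (0.1716 + 0.1344) / 0.0036
  = 8.5673 · 0.3060 / 0.0036
  = 728.22
Round up → n = 729 per group.

n = 729 per group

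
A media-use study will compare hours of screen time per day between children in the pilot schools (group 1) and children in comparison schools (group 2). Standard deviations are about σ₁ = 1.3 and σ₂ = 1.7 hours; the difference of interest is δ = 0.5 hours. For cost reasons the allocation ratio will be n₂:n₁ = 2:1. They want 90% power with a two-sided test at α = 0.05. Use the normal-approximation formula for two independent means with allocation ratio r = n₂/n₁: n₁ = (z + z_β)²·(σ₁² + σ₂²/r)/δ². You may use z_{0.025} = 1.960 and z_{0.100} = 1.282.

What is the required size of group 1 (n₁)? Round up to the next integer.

n₁ = (z_{α/2} + z_β)² · (σ₁² + σ₂²/r) / δ²
   = (1.960 + 1.282)² · (1.3² + 1.7²/2) / 0.5²
   = 10.5106 · (1.69 + 1.445) / 0.25
   = 10.5106 · 3.135 / 0.25
   = 131.80
Round up → n₁ = 132; n₂ = r·n₁ = 2 × 132 = 264.

n₁ = 132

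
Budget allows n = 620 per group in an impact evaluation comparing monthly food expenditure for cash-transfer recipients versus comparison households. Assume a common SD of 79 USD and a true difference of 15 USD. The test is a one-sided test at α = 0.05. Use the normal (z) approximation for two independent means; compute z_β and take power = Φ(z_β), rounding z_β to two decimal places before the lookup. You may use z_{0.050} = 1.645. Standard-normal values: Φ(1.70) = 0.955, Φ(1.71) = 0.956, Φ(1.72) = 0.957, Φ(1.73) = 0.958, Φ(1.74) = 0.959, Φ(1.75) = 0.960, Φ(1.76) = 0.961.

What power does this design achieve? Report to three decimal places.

Power ≈ 0.955

z_β = δ·√(n/(σ₁²+σ₂²)) − z_α
    = 15 · √(620/12482) − 1.645
    = 15 · 0.22287 − 1.645
    = 3.3431 − 1.645 = 1.6981 → 1.70
Power = Φ(1.70) = 0.955.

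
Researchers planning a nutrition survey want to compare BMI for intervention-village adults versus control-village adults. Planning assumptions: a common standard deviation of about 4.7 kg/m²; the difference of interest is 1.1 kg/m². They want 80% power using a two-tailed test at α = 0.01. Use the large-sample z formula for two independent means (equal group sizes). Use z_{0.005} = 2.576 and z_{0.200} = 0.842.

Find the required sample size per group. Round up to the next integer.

n = 427 per group

n = (z_{α/2} + z_β)² · (σ₁² + σ₂²) / δ²
  = (2.576 + 0.842)² · (2·4.7² = 44.18) / 1.1²
  = 11.6827 · 44.18 / 1.21
  = 426.56
Round up → n = 427 per group.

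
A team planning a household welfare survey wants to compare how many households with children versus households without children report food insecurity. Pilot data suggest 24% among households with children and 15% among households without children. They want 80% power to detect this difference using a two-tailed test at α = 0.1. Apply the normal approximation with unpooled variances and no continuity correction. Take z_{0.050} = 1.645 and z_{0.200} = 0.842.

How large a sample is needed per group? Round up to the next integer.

n = 237 per group

n = (z_{α/2} + z_β)² · [p₁(1−p₁) + p₂(1−p₂)] / (p₁ − p₂)²
  = (1.645 + 0.842)² · (0.24·0.76 + 0.15·0.85) / (0.09)²
  = (2.487)² · (0.1824 + 0.1275) / 0.0081
  = 6.1852 · 0.3099 / 0.0081
  = 236.64
Round up → n = 237 per group.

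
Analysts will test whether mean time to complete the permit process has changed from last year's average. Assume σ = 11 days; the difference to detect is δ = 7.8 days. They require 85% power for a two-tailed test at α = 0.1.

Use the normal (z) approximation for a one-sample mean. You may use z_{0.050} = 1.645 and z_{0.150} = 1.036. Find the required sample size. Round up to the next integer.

n = 15

n = (z_{α/2} + z_β)² · σ² / δ²
  = (1.645 + 1.036)² · 11² / 7.8²
  = 7.1878 · 121 / 60.84
  = 14.30
Round up → n = 15.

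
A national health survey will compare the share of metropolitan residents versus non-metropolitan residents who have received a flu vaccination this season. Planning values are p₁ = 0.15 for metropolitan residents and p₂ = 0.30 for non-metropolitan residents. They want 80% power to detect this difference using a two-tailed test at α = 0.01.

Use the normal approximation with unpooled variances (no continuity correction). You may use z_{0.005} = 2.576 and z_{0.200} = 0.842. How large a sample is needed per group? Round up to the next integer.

n = (z_{α/2} + z_β)² · [p₁(1−p₁) + p₂(1−p₂)] / (p₁ − p₂)²
  = (2.576 + 0.842)² · (0.15·0.85 + 0.30·0.70) / (-0.15)²
  = (3.418)² · (0.1275 + 0.2100) / 0.0225
  = 11.6827 · 0.3375 / 0.0225
  = 175.24
Round up → n = 176 per group.

n = 176 per group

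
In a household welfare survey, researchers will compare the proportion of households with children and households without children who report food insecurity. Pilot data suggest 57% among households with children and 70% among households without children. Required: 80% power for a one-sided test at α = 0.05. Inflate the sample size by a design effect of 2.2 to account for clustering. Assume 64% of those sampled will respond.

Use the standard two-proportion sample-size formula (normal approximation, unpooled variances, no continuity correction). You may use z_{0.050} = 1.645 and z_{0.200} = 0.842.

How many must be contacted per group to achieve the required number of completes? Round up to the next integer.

n = (z_α + z_β)² · [p₁(1−p₁) + p₂(1−p₂)] / (p₁ − p₂)²
  = (1.645 + 0.842)² · (0.57·0.43 + 0.70·0.30) / (-0.13)²
  = (2.487)² · (0.2451 + 0.2100) / 0.0169
  = 6.1852 · 0.4551 / 0.0169
  = 166.56
Design effect: 2.2 × 166.56 = 366.43.
Adjust for 64% response: 366.43 / 0.64 = 572.55.
Round up → n = 573 per group.

n = 573 per group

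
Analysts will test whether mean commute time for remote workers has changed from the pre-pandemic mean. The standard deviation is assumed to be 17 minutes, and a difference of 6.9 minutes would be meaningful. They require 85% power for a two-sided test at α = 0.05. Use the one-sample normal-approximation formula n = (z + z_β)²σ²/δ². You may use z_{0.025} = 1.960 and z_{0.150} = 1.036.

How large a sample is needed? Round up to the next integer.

n = (z_{α/2} + z_β)² · σ² / δ²
  = (1.960 + 1.036)² · 17² / 6.9²
  = 8.9760 · 289 / 47.61
  = 54.49
Round up → n = 55.

n = 55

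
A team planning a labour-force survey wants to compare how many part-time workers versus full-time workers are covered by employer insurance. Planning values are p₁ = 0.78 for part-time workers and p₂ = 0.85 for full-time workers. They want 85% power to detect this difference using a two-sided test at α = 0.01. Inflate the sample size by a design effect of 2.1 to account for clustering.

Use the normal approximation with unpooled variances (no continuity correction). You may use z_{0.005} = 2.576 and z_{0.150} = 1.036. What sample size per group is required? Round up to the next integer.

n = (z_{α/2} + z_β)² · [p₁(1−p₁) + p₂(1−p₂)] / (p₁ − p₂)²
  = (2.576 + 1.036)² · (0.78·0.22 + 0.85·0.15) / (-0.07)²
  = (3.612)² · (0.1716 + 0.1275) / 0.0049
  = 13.0465 · 0.2991 / 0.0049
  = 796.37
Design effect: 2.1 × 796.37 = 1672.38.
Round up → n = 1673 per group.

n = 1673 per group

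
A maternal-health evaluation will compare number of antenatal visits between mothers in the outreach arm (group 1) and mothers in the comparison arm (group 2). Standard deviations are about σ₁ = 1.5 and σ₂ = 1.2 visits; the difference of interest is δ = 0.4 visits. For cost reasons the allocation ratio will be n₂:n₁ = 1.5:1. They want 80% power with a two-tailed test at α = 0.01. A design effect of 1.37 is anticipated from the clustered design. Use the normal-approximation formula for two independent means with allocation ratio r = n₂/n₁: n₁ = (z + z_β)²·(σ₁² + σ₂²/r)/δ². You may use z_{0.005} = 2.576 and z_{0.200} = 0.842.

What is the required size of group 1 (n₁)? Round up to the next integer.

n₁ = 322

n₁ = (z_{α/2} + z_β)² · (σ₁² + σ₂²/r) / δ²
   = (2.576 + 0.842)² · (1.5² + 1.2²/1.5) / 0.4²
   = 11.6827 · (2.25 + 0.96) / 0.16
   = 11.6827 · 3.21 / 0.16
   = 234.38
Design effect: 1.37 × 234.38 = 321.11.
Round up → n₁ = 322; n₂ = r·n₁ = 1.5 × 322 = 483.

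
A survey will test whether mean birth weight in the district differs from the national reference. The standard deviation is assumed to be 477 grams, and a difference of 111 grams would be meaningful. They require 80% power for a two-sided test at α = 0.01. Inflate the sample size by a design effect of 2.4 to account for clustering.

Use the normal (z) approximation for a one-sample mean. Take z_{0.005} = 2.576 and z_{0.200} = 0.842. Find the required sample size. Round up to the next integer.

n = 518

n = (z_{α/2} + z_β)² · σ² / δ²
  = (2.576 + 0.842)² · 477² / 111²
  = 11.6827 · 227529 / 12321
  = 215.74
Design effect: 2.4 × 215.74 = 517.78.
Round up → n = 518.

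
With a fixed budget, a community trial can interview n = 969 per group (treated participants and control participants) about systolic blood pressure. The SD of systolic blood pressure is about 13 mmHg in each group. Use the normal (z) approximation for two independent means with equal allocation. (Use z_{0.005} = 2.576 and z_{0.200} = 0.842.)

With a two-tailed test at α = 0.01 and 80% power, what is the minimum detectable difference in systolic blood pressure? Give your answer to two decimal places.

Minimum detectable difference ≈ 2.02 mmHg

δ = (z_{α/2} + z_β) · √((σ₁²+σ₂²)/n)
  = (2.576 + 0.842) · √(338/969)
  = 3.418 · √0.34881
  = 3.418 · 0.5906
  = 2.0187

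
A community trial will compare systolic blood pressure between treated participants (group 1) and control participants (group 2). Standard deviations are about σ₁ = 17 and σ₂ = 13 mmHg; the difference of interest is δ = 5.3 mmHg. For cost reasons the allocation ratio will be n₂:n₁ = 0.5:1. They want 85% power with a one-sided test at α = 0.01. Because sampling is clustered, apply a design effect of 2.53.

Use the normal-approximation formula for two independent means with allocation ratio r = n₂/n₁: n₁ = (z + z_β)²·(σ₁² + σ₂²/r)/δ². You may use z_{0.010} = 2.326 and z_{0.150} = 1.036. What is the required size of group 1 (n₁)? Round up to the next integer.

n₁ = 639

n₁ = (z_α + z_β)² · (σ₁² + σ₂²/r) / δ²
   = (2.326 + 1.036)² · (17² + 13²/0.5) / 5.3²
   = 11.3030 · (289 + 338) / 28.09
   = 11.3030 · 627 / 28.09
   = 252.30
Design effect: 2.53 × 252.30 = 638.31.
Round up → n₁ = 639; n₂ = r·n₁ = 0.5 × 639 = 320.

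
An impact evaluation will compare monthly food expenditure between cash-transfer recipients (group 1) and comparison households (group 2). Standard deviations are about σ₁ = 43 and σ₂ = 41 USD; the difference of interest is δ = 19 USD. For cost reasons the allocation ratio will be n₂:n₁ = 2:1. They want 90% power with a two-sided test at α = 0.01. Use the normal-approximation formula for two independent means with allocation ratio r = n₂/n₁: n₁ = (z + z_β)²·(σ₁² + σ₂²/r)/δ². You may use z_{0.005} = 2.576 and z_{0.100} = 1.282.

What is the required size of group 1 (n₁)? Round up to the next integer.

n₁ = (z_{α/2} + z_β)² · (σ₁² + σ₂²/r) / δ²
   = (2.576 + 1.282)² · (43² + 41²/2) / 19²
   = 14.8842 · (1849 + 840.5) / 361
   = 14.8842 · 2689.5 / 361
   = 110.89
Round up → n₁ = 111; n₂ = r·n₁ = 2 × 111 = 222.

n₁ = 111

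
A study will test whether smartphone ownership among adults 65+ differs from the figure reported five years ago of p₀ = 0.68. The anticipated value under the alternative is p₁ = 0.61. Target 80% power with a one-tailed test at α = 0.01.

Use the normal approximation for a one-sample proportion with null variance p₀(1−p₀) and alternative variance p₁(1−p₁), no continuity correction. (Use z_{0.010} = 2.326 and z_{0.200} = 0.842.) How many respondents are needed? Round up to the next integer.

n = [z_α·√(p₀q₀) + z_β·√(p₁q₁)]² / (p₁ − p₀)²
  = [2.326·√(0.68·0.32) + 0.842·√(0.61·0.39)]² / (-0.07)²
  = [2.326·0.4665 + 0.842·0.4877]² / 0.0049
  = [1.4957]² / 0.0049
  = 456.56
Round up → n = 457.

n = 457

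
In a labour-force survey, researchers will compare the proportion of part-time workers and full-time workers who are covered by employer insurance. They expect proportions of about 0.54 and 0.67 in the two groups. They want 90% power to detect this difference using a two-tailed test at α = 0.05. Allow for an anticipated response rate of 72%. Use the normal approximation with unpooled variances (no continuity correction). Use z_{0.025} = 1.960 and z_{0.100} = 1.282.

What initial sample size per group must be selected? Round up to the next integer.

n = 406 per group

n = (z_{α/2} + z_β)² · [p₁(1−p₁) + p₂(1−p₂)] / (p₁ − p₂)²
  = (1.960 + 1.282)² · (0.54·0.46 + 0.67·0.33) / (-0.13)²
  = (3.242)² · (0.2484 + 0.2211) / 0.0169
  = 10.5106 · 0.4695 / 0.0169
  = 291.99
Adjust for 72% response: 291.99 / 0.72 = 405.55.
Round up → n = 406 per group.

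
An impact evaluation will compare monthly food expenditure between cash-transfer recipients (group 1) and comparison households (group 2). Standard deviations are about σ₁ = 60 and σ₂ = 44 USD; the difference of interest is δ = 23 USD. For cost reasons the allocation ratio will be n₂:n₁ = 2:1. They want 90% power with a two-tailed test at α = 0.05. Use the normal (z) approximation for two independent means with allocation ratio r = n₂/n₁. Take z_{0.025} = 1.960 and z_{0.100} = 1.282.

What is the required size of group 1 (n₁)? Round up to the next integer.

n₁ = 91

n₁ = (z_{α/2} + z_β)² · (σ₁² + σ₂²/r) / δ²
   = (1.960 + 1.282)² · (60² + 44²/2) / 23²
   = 10.5106 · (3600 + 968) / 529
   = 10.5106 · 4568 / 529
   = 90.76
Round up → n₁ = 91; n₂ = r·n₁ = 2 × 91 = 182.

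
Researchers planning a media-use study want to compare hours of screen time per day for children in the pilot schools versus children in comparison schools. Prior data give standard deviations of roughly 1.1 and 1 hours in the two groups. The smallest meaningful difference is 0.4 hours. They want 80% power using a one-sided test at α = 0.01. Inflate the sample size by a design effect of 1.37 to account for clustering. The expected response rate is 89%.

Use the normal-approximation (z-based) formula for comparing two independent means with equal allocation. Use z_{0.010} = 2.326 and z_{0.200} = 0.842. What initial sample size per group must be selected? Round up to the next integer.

n = (z_α + z_β)² · (σ₁² + σ₂²) / δ²
  = (2.326 + 0.842)² · (1.1² + 1² = 2.21) / 0.4²
  = 10.0362 · 2.21 / 0.16
  = 138.63
Design effect: 1.37 × 138.63 = 189.92.
Adjust for 89% response: 189.92 / 0.89 = 213.39.
Round up → n = 214 per group.

n = 214 per group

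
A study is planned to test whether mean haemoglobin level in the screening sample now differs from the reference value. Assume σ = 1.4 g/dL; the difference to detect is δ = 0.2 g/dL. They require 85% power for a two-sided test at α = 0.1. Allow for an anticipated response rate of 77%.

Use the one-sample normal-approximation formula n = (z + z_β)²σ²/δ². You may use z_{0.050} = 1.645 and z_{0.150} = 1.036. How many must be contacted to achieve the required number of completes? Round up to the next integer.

n = 458

n = (z_{α/2} + z_β)² · σ² / δ²
  = (1.645 + 1.036)² · 1.4² / 0.2²
  = 7.1878 · 1.96 / 0.04
  = 352.20
Adjust for 77% response: 352.20 / 0.77 = 457.40.
Round up → n = 458.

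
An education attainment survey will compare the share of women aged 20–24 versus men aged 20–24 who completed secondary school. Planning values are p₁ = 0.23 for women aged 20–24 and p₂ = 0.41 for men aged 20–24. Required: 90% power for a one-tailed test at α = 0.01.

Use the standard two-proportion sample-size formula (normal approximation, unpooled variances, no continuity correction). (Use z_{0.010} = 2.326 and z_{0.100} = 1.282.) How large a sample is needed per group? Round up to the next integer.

n = (z_α + z_β)² · [p₁(1−p₁) + p₂(1−p₂)] / (p₁ − p₂)²
  = (2.326 + 1.282)² · (0.23·0.77 + 0.41·0.59) / (-0.18)²
  = (3.608)² · (0.1771 + 0.2419) / 0.0324
  = 13.0177 · 0.4190 / 0.0324
  = 168.35
Round up → n = 169 per group.

n = 169 per group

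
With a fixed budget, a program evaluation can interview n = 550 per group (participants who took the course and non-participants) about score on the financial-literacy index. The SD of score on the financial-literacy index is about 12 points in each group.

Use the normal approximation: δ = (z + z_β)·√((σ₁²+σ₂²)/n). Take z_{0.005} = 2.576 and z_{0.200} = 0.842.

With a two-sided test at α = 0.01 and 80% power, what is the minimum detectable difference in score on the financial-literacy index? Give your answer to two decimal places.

Minimum detectable difference ≈ 2.47 points

δ = (z_{α/2} + z_β) · √((σ₁²+σ₂²)/n)
  = (2.576 + 0.842) · √(288/550)
  = 3.418 · √0.52364
  = 3.418 · 0.7236
  = 2.4734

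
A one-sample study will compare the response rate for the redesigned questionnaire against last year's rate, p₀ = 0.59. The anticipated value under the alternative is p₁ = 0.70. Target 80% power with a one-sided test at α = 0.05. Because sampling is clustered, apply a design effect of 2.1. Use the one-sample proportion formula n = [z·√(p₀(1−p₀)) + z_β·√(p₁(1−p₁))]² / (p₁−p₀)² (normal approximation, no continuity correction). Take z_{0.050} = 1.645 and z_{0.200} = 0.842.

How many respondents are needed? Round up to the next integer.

n = 248

n = [z_α·√(p₀q₀) + z_β·√(p₁q₁)]² / (p₁ − p₀)²
  = [1.645·√(0.59·0.41) + 0.842·√(0.70·0.30)]² / (0.11)²
  = [1.645·0.4918 + 0.842·0.4583]² / 0.0121
  = [1.1949]² / 0.0121
  = 118.00
Design effect: 2.1 × 118.00 = 247.81.
Round up → n = 248.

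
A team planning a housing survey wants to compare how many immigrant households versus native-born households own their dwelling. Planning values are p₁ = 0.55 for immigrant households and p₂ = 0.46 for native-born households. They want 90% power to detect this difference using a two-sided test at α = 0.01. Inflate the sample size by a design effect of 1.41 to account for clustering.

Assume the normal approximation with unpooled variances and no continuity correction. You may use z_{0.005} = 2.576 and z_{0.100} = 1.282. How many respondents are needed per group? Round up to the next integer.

n = 1285 per group

n = (z_{α/2} + z_β)² · [p₁(1−p₁) + p₂(1−p₂)] / (p₁ − p₂)²
  = (2.576 + 1.282)² · (0.55·0.45 + 0.46·0.54) / (0.09)²
  = (3.858)² · (0.2475 + 0.2484) / 0.0081
  = 14.8842 · 0.4959 / 0.0081
  = 911.24
Design effect: 1.41 × 911.24 = 1284.85.
Round up → n = 1285 per group.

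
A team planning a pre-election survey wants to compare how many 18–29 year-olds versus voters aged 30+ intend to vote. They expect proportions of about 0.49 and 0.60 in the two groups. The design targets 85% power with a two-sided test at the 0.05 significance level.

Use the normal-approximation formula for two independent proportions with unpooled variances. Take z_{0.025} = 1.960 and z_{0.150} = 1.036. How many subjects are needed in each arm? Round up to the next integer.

n = 364 per group

n = (z_{α/2} + z_β)² · [p₁(1−p₁) + p₂(1−p₂)] / (p₁ − p₂)²
  = (1.960 + 1.036)² · (0.49·0.51 + 0.60·0.40) / (-0.11)²
  = (2.996)² · (0.2499 + 0.2400) / 0.0121
  = 8.9760 · 0.4899 / 0.0121
  = 363.42
Round up → n = 364 per group.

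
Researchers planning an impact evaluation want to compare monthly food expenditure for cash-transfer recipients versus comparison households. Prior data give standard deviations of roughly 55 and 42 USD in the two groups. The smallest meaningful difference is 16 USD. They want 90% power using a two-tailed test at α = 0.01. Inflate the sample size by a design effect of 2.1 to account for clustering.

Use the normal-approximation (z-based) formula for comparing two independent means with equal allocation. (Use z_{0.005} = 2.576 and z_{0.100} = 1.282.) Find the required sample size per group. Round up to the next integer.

n = (z_{α/2} + z_β)² · (σ₁² + σ₂²) / δ²
  = (2.576 + 1.282)² · (55² + 42² = 4789) / 16²
  = 14.8842 · 4789 / 256
  = 278.44
Design effect: 2.1 × 278.44 = 584.72.
Round up → n = 585 per group.

n = 585 per group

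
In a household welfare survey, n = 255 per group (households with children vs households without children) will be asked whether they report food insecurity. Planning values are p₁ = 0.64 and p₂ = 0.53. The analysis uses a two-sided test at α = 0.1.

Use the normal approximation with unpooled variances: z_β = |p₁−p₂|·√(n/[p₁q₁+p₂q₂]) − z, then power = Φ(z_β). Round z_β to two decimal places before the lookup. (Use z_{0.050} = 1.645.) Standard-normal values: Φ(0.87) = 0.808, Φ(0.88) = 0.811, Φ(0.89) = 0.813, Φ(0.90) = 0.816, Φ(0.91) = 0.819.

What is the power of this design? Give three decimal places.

z_β = |p₁−p₂|·√(n/[p₁q₁+p₂q₂]) − z_{α/2}
    = 0.11 · √(255/0.4795) − 1.645
    = 0.11 · 23.0609 − 1.645
    = 2.5367 − 1.645 = 0.8917 → 0.89
Power = Φ(0.89) = 0.813.

Power ≈ 0.813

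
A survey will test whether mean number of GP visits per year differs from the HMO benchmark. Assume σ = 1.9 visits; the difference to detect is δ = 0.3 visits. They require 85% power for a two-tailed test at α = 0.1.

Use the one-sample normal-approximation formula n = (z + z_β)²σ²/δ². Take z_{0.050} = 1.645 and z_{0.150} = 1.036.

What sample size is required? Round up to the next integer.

n = (z_{α/2} + z_β)² · σ² / δ²
  = (1.645 + 1.036)² · 1.9² / 0.3²
  = 7.1878 · 3.61 / 0.09
  = 288.31
Round up → n = 289.

n = 289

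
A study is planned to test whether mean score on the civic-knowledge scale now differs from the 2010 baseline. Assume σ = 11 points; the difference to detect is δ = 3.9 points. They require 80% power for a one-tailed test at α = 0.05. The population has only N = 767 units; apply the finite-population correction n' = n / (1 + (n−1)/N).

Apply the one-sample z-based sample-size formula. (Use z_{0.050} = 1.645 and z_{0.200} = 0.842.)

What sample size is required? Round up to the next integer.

n = (z_α + z_β)² · σ² / δ²
  = (1.645 + 0.842)² · 11² / 3.9²
  = 6.1852 · 121 / 15.21
  = 49.20
Finite-population correction (N = 767): 49.20 / (1 + (49.20 − 1)/767) = 46.30.
Round up → n = 47.

n = 47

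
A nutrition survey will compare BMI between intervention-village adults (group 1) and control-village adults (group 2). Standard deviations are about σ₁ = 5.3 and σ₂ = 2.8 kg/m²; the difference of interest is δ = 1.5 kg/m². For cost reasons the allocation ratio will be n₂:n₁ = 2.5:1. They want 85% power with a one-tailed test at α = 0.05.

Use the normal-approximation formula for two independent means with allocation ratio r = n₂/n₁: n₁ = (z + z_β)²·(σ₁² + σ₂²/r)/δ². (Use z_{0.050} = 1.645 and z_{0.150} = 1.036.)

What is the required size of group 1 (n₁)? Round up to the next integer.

n₁ = (z_α + z_β)² · (σ₁² + σ₂²/r) / δ²
   = (1.645 + 1.036)² · (5.3² + 2.8²/2.5) / 1.5²
   = 7.1878 · (28.09 + 3.136) / 2.25
   = 7.1878 · 31.226 / 2.25
   = 99.75
Round up → n₁ = 100; n₂ = r·n₁ = 2.5 × 100 = 250.

n₁ = 100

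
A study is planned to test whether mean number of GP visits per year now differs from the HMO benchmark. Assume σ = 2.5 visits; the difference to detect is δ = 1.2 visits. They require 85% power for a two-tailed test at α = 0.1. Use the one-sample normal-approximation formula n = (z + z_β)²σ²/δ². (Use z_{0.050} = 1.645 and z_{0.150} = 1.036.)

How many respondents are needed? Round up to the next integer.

n = 32

n = (z_{α/2} + z_β)² · σ² / δ²
  = (1.645 + 1.036)² · 2.5² / 1.2²
  = 7.1878 · 6.25 / 1.44
  = 31.20
Round up → n = 32.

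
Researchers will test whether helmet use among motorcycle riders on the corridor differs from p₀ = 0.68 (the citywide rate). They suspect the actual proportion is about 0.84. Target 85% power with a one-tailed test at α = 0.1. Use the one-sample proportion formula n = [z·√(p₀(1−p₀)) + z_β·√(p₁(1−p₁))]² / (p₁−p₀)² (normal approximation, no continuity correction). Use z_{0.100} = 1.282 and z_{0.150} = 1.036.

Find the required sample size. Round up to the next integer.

n = 38

n = [z_α·√(p₀q₀) + z_β·√(p₁q₁)]² / (p₁ − p₀)²
  = [1.282·√(0.68·0.32) + 1.036·√(0.84·0.16)]² / (0.16)²
  = [1.282·0.4665 + 1.036·0.3666]² / 0.0256
  = [0.9778]² / 0.0256
  = 37.35
Round up → n = 38.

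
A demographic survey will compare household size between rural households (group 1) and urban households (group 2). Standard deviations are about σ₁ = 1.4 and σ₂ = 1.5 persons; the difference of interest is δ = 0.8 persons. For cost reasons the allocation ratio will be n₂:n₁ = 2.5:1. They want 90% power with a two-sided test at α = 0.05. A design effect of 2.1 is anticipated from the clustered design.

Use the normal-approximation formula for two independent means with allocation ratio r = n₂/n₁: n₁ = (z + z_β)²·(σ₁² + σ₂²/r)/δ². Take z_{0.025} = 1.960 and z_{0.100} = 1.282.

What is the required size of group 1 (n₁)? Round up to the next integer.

n₁ = (z_{α/2} + z_β)² · (σ₁² + σ₂²/r) / δ²
   = (1.960 + 1.282)² · (1.4² + 1.5²/2.5) / 0.8²
   = 10.5106 · (1.96 + 0.9) / 0.64
   = 10.5106 · 2.86 / 0.64
   = 46.97
Design effect: 2.1 × 46.97 = 98.64.
Round up → n₁ = 99; n₂ = r·n₁ = 2.5 × 99 = 248.

n₁ = 99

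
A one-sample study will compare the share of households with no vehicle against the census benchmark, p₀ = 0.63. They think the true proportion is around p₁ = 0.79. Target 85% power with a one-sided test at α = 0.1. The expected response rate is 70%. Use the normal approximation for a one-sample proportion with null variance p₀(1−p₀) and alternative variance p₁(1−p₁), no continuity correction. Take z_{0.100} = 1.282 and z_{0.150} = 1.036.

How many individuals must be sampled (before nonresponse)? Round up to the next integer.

n = [z_α·√(p₀q₀) + z_β·√(p₁q₁)]² / (p₁ − p₀)²
  = [1.282·√(0.63·0.37) + 1.036·√(0.79·0.21)]² / (0.16)²
  = [1.282·0.4828 + 1.036·0.4073]² / 0.0256
  = [1.0409]² / 0.0256
  = 42.33
Adjust for 70% response: 42.33 / 0.70 = 60.46.
Round up → n = 61.

n = 61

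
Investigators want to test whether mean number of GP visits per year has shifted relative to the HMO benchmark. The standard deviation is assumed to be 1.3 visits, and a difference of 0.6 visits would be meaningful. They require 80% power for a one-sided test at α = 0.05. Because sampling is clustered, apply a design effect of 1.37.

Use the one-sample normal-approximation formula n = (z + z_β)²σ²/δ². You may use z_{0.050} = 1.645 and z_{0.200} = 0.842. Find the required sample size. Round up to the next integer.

n = 40

n = (z_α + z_β)² · σ² / δ²
  = (1.645 + 0.842)² · 1.3² / 0.6²
  = 6.1852 · 1.69 / 0.36
  = 29.04
Design effect: 1.37 × 29.04 = 39.78.
Round up → n = 40.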